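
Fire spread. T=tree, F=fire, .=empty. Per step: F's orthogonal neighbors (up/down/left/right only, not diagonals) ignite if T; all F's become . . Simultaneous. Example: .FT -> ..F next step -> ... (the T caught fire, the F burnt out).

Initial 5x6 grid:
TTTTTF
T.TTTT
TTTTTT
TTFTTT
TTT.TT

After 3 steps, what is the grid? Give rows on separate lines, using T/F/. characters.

Step 1: 6 trees catch fire, 2 burn out
  TTTTF.
  T.TTTF
  TTFTTT
  TF.FTT
  TTF.TT
Step 2: 9 trees catch fire, 6 burn out
  TTTF..
  T.FTF.
  TF.FTF
  F...FT
  TF..TT
Step 3: 7 trees catch fire, 9 burn out
  TTF...
  T..F..
  F...F.
  .....F
  F...FT

TTF...
T..F..
F...F.
.....F
F...FT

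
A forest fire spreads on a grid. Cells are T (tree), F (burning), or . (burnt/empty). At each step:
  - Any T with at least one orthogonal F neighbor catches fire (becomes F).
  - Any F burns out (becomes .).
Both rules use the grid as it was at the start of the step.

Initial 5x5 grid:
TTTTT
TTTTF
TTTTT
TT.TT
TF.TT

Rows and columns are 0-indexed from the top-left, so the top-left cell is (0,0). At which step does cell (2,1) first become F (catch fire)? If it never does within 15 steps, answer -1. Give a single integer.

Step 1: cell (2,1)='T' (+5 fires, +2 burnt)
Step 2: cell (2,1)='F' (+6 fires, +5 burnt)
  -> target ignites at step 2
Step 3: cell (2,1)='.' (+6 fires, +6 burnt)
Step 4: cell (2,1)='.' (+3 fires, +6 burnt)
Step 5: cell (2,1)='.' (+1 fires, +3 burnt)
Step 6: cell (2,1)='.' (+0 fires, +1 burnt)
  fire out at step 6

2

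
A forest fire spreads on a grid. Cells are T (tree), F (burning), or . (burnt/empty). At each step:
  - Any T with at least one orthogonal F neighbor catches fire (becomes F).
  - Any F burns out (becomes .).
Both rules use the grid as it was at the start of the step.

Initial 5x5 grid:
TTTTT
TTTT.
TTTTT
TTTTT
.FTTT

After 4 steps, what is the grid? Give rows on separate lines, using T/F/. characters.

Step 1: 2 trees catch fire, 1 burn out
  TTTTT
  TTTT.
  TTTTT
  TFTTT
  ..FTT
Step 2: 4 trees catch fire, 2 burn out
  TTTTT
  TTTT.
  TFTTT
  F.FTT
  ...FT
Step 3: 5 trees catch fire, 4 burn out
  TTTTT
  TFTT.
  F.FTT
  ...FT
  ....F
Step 4: 5 trees catch fire, 5 burn out
  TFTTT
  F.FT.
  ...FT
  ....F
  .....

TFTTT
F.FT.
...FT
....F
.....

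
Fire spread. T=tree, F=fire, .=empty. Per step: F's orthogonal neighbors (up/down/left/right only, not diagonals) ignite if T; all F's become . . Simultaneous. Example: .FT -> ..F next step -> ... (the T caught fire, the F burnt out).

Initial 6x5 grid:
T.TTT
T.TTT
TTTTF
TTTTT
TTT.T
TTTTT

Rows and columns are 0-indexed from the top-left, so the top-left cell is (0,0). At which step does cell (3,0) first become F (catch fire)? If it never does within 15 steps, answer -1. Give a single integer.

Step 1: cell (3,0)='T' (+3 fires, +1 burnt)
Step 2: cell (3,0)='T' (+5 fires, +3 burnt)
Step 3: cell (3,0)='T' (+5 fires, +5 burnt)
Step 4: cell (3,0)='T' (+5 fires, +5 burnt)
Step 5: cell (3,0)='F' (+4 fires, +5 burnt)
  -> target ignites at step 5
Step 6: cell (3,0)='.' (+3 fires, +4 burnt)
Step 7: cell (3,0)='.' (+1 fires, +3 burnt)
Step 8: cell (3,0)='.' (+0 fires, +1 burnt)
  fire out at step 8

5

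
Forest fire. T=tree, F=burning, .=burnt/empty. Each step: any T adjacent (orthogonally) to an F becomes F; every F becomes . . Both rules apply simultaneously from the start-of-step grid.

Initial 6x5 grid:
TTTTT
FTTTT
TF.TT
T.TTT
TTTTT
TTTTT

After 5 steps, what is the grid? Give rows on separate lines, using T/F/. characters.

Step 1: 3 trees catch fire, 2 burn out
  FTTTT
  .FTTT
  F..TT
  T.TTT
  TTTTT
  TTTTT
Step 2: 3 trees catch fire, 3 burn out
  .FTTT
  ..FTT
  ...TT
  F.TTT
  TTTTT
  TTTTT
Step 3: 3 trees catch fire, 3 burn out
  ..FTT
  ...FT
  ...TT
  ..TTT
  FTTTT
  TTTTT
Step 4: 5 trees catch fire, 3 burn out
  ...FT
  ....F
  ...FT
  ..TTT
  .FTTT
  FTTTT
Step 5: 5 trees catch fire, 5 burn out
  ....F
  .....
  ....F
  ..TFT
  ..FTT
  .FTTT

....F
.....
....F
..TFT
..FTT
.FTTT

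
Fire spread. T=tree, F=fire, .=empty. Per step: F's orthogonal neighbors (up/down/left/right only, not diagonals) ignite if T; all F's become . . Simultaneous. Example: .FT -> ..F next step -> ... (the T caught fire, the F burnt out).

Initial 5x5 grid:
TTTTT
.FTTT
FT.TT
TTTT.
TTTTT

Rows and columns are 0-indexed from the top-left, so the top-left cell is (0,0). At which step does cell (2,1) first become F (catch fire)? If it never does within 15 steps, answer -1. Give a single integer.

Step 1: cell (2,1)='F' (+4 fires, +2 burnt)
  -> target ignites at step 1
Step 2: cell (2,1)='.' (+5 fires, +4 burnt)
Step 3: cell (2,1)='.' (+5 fires, +5 burnt)
Step 4: cell (2,1)='.' (+4 fires, +5 burnt)
Step 5: cell (2,1)='.' (+1 fires, +4 burnt)
Step 6: cell (2,1)='.' (+1 fires, +1 burnt)
Step 7: cell (2,1)='.' (+0 fires, +1 burnt)
  fire out at step 7

1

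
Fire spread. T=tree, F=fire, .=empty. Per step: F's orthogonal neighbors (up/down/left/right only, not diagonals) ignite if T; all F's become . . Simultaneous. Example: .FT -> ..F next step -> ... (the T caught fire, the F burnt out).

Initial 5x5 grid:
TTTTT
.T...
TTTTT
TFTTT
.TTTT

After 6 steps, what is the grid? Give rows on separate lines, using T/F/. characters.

Step 1: 4 trees catch fire, 1 burn out
  TTTTT
  .T...
  TFTTT
  F.FTT
  .FTTT
Step 2: 5 trees catch fire, 4 burn out
  TTTTT
  .F...
  F.FTT
  ...FT
  ..FTT
Step 3: 4 trees catch fire, 5 burn out
  TFTTT
  .....
  ...FT
  ....F
  ...FT
Step 4: 4 trees catch fire, 4 burn out
  F.FTT
  .....
  ....F
  .....
  ....F
Step 5: 1 trees catch fire, 4 burn out
  ...FT
  .....
  .....
  .....
  .....
Step 6: 1 trees catch fire, 1 burn out
  ....F
  .....
  .....
  .....
  .....

....F
.....
.....
.....
.....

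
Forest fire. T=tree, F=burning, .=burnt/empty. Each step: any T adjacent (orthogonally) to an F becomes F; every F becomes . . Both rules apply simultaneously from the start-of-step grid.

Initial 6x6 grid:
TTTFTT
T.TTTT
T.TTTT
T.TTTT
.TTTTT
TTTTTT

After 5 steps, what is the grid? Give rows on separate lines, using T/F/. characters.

Step 1: 3 trees catch fire, 1 burn out
  TTF.FT
  T.TFTT
  T.TTTT
  T.TTTT
  .TTTTT
  TTTTTT
Step 2: 5 trees catch fire, 3 burn out
  TF...F
  T.F.FT
  T.TFTT
  T.TTTT
  .TTTTT
  TTTTTT
Step 3: 5 trees catch fire, 5 burn out
  F.....
  T....F
  T.F.FT
  T.TFTT
  .TTTTT
  TTTTTT
Step 4: 5 trees catch fire, 5 burn out
  ......
  F.....
  T....F
  T.F.FT
  .TTFTT
  TTTTTT
Step 5: 5 trees catch fire, 5 burn out
  ......
  ......
  F.....
  T....F
  .TF.FT
  TTTFTT

......
......
F.....
T....F
.TF.FT
TTTFTT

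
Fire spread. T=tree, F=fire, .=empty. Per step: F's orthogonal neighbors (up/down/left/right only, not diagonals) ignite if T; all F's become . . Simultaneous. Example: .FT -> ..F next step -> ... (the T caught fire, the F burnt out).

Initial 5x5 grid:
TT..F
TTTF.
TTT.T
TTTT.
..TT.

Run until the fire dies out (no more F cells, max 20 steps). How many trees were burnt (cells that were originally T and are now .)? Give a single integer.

Step 1: +1 fires, +2 burnt (F count now 1)
Step 2: +2 fires, +1 burnt (F count now 2)
Step 3: +4 fires, +2 burnt (F count now 4)
Step 4: +5 fires, +4 burnt (F count now 5)
Step 5: +2 fires, +5 burnt (F count now 2)
Step 6: +0 fires, +2 burnt (F count now 0)
Fire out after step 6
Initially T: 15, now '.': 24
Total burnt (originally-T cells now '.'): 14

Answer: 14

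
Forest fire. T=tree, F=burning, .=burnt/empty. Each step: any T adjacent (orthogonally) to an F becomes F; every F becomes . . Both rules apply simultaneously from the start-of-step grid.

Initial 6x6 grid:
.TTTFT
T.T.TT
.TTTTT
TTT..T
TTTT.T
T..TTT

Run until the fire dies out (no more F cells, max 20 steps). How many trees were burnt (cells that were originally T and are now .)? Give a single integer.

Step 1: +3 fires, +1 burnt (F count now 3)
Step 2: +3 fires, +3 burnt (F count now 3)
Step 3: +4 fires, +3 burnt (F count now 4)
Step 4: +2 fires, +4 burnt (F count now 2)
Step 5: +3 fires, +2 burnt (F count now 3)
Step 6: +3 fires, +3 burnt (F count now 3)
Step 7: +4 fires, +3 burnt (F count now 4)
Step 8: +2 fires, +4 burnt (F count now 2)
Step 9: +1 fires, +2 burnt (F count now 1)
Step 10: +0 fires, +1 burnt (F count now 0)
Fire out after step 10
Initially T: 26, now '.': 35
Total burnt (originally-T cells now '.'): 25

Answer: 25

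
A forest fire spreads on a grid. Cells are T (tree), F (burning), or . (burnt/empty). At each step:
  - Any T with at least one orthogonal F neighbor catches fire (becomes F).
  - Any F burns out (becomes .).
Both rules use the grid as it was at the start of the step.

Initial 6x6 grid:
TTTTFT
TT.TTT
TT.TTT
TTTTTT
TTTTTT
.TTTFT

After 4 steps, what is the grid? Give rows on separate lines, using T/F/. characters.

Step 1: 6 trees catch fire, 2 burn out
  TTTF.F
  TT.TFT
  TT.TTT
  TTTTTT
  TTTTFT
  .TTF.F
Step 2: 8 trees catch fire, 6 burn out
  TTF...
  TT.F.F
  TT.TFT
  TTTTFT
  TTTF.F
  .TF...
Step 3: 7 trees catch fire, 8 burn out
  TF....
  TT....
  TT.F.F
  TTTF.F
  TTF...
  .F....
Step 4: 4 trees catch fire, 7 burn out
  F.....
  TF....
  TT....
  TTF...
  TF....
  ......

F.....
TF....
TT....
TTF...
TF....
......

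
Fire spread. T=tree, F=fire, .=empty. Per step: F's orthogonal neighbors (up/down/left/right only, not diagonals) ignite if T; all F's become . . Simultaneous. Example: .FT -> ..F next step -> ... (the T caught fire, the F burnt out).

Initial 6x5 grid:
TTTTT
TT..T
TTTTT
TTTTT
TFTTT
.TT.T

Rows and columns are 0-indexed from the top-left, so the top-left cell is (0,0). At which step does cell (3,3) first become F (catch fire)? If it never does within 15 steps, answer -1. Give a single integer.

Step 1: cell (3,3)='T' (+4 fires, +1 burnt)
Step 2: cell (3,3)='T' (+5 fires, +4 burnt)
Step 3: cell (3,3)='F' (+5 fires, +5 burnt)
  -> target ignites at step 3
Step 4: cell (3,3)='.' (+5 fires, +5 burnt)
Step 5: cell (3,3)='.' (+3 fires, +5 burnt)
Step 6: cell (3,3)='.' (+2 fires, +3 burnt)
Step 7: cell (3,3)='.' (+1 fires, +2 burnt)
Step 8: cell (3,3)='.' (+0 fires, +1 burnt)
  fire out at step 8

3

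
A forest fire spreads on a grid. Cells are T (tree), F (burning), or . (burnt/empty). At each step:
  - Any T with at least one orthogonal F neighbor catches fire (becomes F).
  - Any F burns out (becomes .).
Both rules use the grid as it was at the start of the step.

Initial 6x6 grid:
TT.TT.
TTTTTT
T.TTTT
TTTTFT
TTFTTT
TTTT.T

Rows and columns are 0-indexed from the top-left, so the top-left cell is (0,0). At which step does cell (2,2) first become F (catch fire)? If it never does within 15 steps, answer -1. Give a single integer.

Step 1: cell (2,2)='T' (+8 fires, +2 burnt)
Step 2: cell (2,2)='F' (+9 fires, +8 burnt)
  -> target ignites at step 2
Step 3: cell (2,2)='.' (+7 fires, +9 burnt)
Step 4: cell (2,2)='.' (+3 fires, +7 burnt)
Step 5: cell (2,2)='.' (+2 fires, +3 burnt)
Step 6: cell (2,2)='.' (+1 fires, +2 burnt)
Step 7: cell (2,2)='.' (+0 fires, +1 burnt)
  fire out at step 7

2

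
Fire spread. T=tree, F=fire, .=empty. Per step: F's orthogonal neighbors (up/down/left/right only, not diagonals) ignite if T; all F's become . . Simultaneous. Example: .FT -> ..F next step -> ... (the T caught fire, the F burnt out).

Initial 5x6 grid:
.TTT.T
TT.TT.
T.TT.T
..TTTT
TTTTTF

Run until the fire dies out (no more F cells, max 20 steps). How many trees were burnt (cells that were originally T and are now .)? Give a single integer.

Answer: 20

Derivation:
Step 1: +2 fires, +1 burnt (F count now 2)
Step 2: +3 fires, +2 burnt (F count now 3)
Step 3: +2 fires, +3 burnt (F count now 2)
Step 4: +3 fires, +2 burnt (F count now 3)
Step 5: +3 fires, +3 burnt (F count now 3)
Step 6: +2 fires, +3 burnt (F count now 2)
Step 7: +1 fires, +2 burnt (F count now 1)
Step 8: +1 fires, +1 burnt (F count now 1)
Step 9: +1 fires, +1 burnt (F count now 1)
Step 10: +1 fires, +1 burnt (F count now 1)
Step 11: +1 fires, +1 burnt (F count now 1)
Step 12: +0 fires, +1 burnt (F count now 0)
Fire out after step 12
Initially T: 21, now '.': 29
Total burnt (originally-T cells now '.'): 20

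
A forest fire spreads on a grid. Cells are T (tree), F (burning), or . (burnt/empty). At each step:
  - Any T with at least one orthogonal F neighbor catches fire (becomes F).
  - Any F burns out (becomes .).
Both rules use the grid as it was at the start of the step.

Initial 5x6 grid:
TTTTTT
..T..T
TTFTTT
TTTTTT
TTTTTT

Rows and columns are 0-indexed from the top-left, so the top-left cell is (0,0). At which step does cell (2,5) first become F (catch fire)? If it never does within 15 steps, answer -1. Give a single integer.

Step 1: cell (2,5)='T' (+4 fires, +1 burnt)
Step 2: cell (2,5)='T' (+6 fires, +4 burnt)
Step 3: cell (2,5)='F' (+7 fires, +6 burnt)
  -> target ignites at step 3
Step 4: cell (2,5)='.' (+6 fires, +7 burnt)
Step 5: cell (2,5)='.' (+2 fires, +6 burnt)
Step 6: cell (2,5)='.' (+0 fires, +2 burnt)
  fire out at step 6

3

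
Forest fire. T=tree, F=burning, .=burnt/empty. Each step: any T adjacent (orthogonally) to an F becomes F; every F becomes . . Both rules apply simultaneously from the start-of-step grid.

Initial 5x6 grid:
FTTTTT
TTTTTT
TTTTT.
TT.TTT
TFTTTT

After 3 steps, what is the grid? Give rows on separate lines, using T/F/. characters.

Step 1: 5 trees catch fire, 2 burn out
  .FTTTT
  FTTTTT
  TTTTT.
  TF.TTT
  F.FTTT
Step 2: 6 trees catch fire, 5 burn out
  ..FTTT
  .FTTTT
  FFTTT.
  F..TTT
  ...FTT
Step 3: 5 trees catch fire, 6 burn out
  ...FTT
  ..FTTT
  ..FTT.
  ...FTT
  ....FT

...FTT
..FTTT
..FTT.
...FTT
....FT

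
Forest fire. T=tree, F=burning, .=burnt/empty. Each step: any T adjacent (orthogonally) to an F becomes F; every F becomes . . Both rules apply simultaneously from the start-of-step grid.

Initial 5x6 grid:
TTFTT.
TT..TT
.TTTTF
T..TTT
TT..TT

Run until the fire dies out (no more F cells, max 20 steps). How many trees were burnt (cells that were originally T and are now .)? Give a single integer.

Step 1: +5 fires, +2 burnt (F count now 5)
Step 2: +7 fires, +5 burnt (F count now 7)
Step 3: +5 fires, +7 burnt (F count now 5)
Step 4: +0 fires, +5 burnt (F count now 0)
Fire out after step 4
Initially T: 20, now '.': 27
Total burnt (originally-T cells now '.'): 17

Answer: 17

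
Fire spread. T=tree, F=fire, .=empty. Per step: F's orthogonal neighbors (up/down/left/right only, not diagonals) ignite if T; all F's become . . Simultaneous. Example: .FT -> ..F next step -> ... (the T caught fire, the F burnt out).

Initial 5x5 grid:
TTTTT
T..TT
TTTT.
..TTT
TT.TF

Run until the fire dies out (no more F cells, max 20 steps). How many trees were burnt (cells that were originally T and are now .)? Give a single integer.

Step 1: +2 fires, +1 burnt (F count now 2)
Step 2: +1 fires, +2 burnt (F count now 1)
Step 3: +2 fires, +1 burnt (F count now 2)
Step 4: +2 fires, +2 burnt (F count now 2)
Step 5: +3 fires, +2 burnt (F count now 3)
Step 6: +3 fires, +3 burnt (F count now 3)
Step 7: +2 fires, +3 burnt (F count now 2)
Step 8: +1 fires, +2 burnt (F count now 1)
Step 9: +0 fires, +1 burnt (F count now 0)
Fire out after step 9
Initially T: 18, now '.': 23
Total burnt (originally-T cells now '.'): 16

Answer: 16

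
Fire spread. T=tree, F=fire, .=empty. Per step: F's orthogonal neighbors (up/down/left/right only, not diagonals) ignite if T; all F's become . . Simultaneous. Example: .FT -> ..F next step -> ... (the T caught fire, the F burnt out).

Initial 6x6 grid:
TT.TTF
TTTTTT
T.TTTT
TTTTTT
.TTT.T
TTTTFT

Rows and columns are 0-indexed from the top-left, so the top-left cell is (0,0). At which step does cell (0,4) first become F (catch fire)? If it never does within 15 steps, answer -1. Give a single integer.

Step 1: cell (0,4)='F' (+4 fires, +2 burnt)
  -> target ignites at step 1
Step 2: cell (0,4)='.' (+6 fires, +4 burnt)
Step 3: cell (0,4)='.' (+6 fires, +6 burnt)
Step 4: cell (0,4)='.' (+6 fires, +6 burnt)
Step 5: cell (0,4)='.' (+3 fires, +6 burnt)
Step 6: cell (0,4)='.' (+3 fires, +3 burnt)
Step 7: cell (0,4)='.' (+2 fires, +3 burnt)
Step 8: cell (0,4)='.' (+0 fires, +2 burnt)
  fire out at step 8

1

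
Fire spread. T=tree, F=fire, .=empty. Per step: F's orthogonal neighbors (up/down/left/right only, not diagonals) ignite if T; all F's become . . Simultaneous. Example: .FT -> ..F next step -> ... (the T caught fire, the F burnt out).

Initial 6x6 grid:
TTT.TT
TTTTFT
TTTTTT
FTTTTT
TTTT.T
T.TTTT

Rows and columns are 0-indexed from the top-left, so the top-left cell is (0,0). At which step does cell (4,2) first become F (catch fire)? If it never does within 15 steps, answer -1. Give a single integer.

Step 1: cell (4,2)='T' (+7 fires, +2 burnt)
Step 2: cell (4,2)='T' (+10 fires, +7 burnt)
Step 3: cell (4,2)='F' (+7 fires, +10 burnt)
  -> target ignites at step 3
Step 4: cell (4,2)='.' (+4 fires, +7 burnt)
Step 5: cell (4,2)='.' (+2 fires, +4 burnt)
Step 6: cell (4,2)='.' (+1 fires, +2 burnt)
Step 7: cell (4,2)='.' (+0 fires, +1 burnt)
  fire out at step 7

3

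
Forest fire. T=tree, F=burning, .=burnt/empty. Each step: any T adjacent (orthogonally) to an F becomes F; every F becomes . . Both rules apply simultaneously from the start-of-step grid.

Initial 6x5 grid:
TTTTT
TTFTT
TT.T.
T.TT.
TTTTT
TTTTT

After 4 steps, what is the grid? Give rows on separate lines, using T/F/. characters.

Step 1: 3 trees catch fire, 1 burn out
  TTFTT
  TF.FT
  TT.T.
  T.TT.
  TTTTT
  TTTTT
Step 2: 6 trees catch fire, 3 burn out
  TF.FT
  F...F
  TF.F.
  T.TT.
  TTTTT
  TTTTT
Step 3: 4 trees catch fire, 6 burn out
  F...F
  .....
  F....
  T.TF.
  TTTTT
  TTTTT
Step 4: 3 trees catch fire, 4 burn out
  .....
  .....
  .....
  F.F..
  TTTFT
  TTTTT

.....
.....
.....
F.F..
TTTFT
TTTTT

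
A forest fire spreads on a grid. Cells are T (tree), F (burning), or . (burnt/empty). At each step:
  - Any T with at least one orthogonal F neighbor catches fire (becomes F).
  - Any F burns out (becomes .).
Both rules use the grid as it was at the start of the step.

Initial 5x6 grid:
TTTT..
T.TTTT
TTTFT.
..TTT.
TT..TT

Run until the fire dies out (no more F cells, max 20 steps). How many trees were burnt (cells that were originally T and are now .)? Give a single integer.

Step 1: +4 fires, +1 burnt (F count now 4)
Step 2: +6 fires, +4 burnt (F count now 6)
Step 3: +4 fires, +6 burnt (F count now 4)
Step 4: +3 fires, +4 burnt (F count now 3)
Step 5: +1 fires, +3 burnt (F count now 1)
Step 6: +0 fires, +1 burnt (F count now 0)
Fire out after step 6
Initially T: 20, now '.': 28
Total burnt (originally-T cells now '.'): 18

Answer: 18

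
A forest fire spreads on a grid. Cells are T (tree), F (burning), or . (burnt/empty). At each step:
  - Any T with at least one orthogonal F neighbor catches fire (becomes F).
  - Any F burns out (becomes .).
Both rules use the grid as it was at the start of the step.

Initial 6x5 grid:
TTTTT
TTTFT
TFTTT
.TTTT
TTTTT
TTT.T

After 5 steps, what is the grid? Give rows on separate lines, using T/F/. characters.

Step 1: 8 trees catch fire, 2 burn out
  TTTFT
  TFF.F
  F.FFT
  .FTTT
  TTTTT
  TTT.T
Step 2: 8 trees catch fire, 8 burn out
  TFF.F
  F....
  ....F
  ..FFT
  TFTTT
  TTT.T
Step 3: 6 trees catch fire, 8 burn out
  F....
  .....
  .....
  ....F
  F.FFT
  TFT.T
Step 4: 3 trees catch fire, 6 burn out
  .....
  .....
  .....
  .....
  ....F
  F.F.T
Step 5: 1 trees catch fire, 3 burn out
  .....
  .....
  .....
  .....
  .....
  ....F

.....
.....
.....
.....
.....
....F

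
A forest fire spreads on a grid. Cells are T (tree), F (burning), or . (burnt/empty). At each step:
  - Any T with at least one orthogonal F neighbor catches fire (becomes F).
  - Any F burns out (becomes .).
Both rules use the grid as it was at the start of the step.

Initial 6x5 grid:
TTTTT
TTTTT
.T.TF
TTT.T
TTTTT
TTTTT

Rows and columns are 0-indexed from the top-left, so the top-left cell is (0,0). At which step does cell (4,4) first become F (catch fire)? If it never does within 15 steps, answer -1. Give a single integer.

Step 1: cell (4,4)='T' (+3 fires, +1 burnt)
Step 2: cell (4,4)='F' (+3 fires, +3 burnt)
  -> target ignites at step 2
Step 3: cell (4,4)='.' (+4 fires, +3 burnt)
Step 4: cell (4,4)='.' (+4 fires, +4 burnt)
Step 5: cell (4,4)='.' (+6 fires, +4 burnt)
Step 6: cell (4,4)='.' (+4 fires, +6 burnt)
Step 7: cell (4,4)='.' (+2 fires, +4 burnt)
Step 8: cell (4,4)='.' (+0 fires, +2 burnt)
  fire out at step 8

2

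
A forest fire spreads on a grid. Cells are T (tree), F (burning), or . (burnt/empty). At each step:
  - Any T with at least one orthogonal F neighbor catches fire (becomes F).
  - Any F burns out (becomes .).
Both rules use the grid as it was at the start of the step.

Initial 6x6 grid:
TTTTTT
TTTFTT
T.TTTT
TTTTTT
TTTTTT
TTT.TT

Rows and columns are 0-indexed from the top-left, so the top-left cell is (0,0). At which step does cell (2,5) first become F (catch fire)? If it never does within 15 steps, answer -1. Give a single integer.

Step 1: cell (2,5)='T' (+4 fires, +1 burnt)
Step 2: cell (2,5)='T' (+7 fires, +4 burnt)
Step 3: cell (2,5)='F' (+7 fires, +7 burnt)
  -> target ignites at step 3
Step 4: cell (2,5)='.' (+6 fires, +7 burnt)
Step 5: cell (2,5)='.' (+5 fires, +6 burnt)
Step 6: cell (2,5)='.' (+3 fires, +5 burnt)
Step 7: cell (2,5)='.' (+1 fires, +3 burnt)
Step 8: cell (2,5)='.' (+0 fires, +1 burnt)
  fire out at step 8

3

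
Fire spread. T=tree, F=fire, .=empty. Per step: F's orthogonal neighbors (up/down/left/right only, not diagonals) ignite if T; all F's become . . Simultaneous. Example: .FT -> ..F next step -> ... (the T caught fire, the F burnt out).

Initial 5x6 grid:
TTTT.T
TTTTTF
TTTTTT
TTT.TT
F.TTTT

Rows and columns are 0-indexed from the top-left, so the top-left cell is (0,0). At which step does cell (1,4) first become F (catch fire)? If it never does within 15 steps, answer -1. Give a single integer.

Step 1: cell (1,4)='F' (+4 fires, +2 burnt)
  -> target ignites at step 1
Step 2: cell (1,4)='.' (+5 fires, +4 burnt)
Step 3: cell (1,4)='.' (+8 fires, +5 burnt)
Step 4: cell (1,4)='.' (+6 fires, +8 burnt)
Step 5: cell (1,4)='.' (+2 fires, +6 burnt)
Step 6: cell (1,4)='.' (+0 fires, +2 burnt)
  fire out at step 6

1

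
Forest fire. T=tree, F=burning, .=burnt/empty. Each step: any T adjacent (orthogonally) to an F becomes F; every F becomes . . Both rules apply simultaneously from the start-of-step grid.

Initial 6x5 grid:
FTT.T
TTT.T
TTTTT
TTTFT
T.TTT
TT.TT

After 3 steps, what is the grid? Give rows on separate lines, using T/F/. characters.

Step 1: 6 trees catch fire, 2 burn out
  .FT.T
  FTT.T
  TTTFT
  TTF.F
  T.TFT
  TT.TT
Step 2: 9 trees catch fire, 6 burn out
  ..F.T
  .FT.T
  FTF.F
  TF...
  T.F.F
  TT.FT
Step 3: 5 trees catch fire, 9 burn out
  ....T
  ..F.F
  .F...
  F....
  T....
  TT..F

....T
..F.F
.F...
F....
T....
TT..F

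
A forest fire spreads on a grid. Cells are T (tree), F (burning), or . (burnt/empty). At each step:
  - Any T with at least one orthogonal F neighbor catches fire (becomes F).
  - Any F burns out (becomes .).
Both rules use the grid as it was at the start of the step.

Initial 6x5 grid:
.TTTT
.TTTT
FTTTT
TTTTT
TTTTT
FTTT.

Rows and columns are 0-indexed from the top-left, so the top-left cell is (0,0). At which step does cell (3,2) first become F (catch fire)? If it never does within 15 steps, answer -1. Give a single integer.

Step 1: cell (3,2)='T' (+4 fires, +2 burnt)
Step 2: cell (3,2)='T' (+5 fires, +4 burnt)
Step 3: cell (3,2)='F' (+6 fires, +5 burnt)
  -> target ignites at step 3
Step 4: cell (3,2)='.' (+5 fires, +6 burnt)
Step 5: cell (3,2)='.' (+4 fires, +5 burnt)
Step 6: cell (3,2)='.' (+1 fires, +4 burnt)
Step 7: cell (3,2)='.' (+0 fires, +1 burnt)
  fire out at step 7

3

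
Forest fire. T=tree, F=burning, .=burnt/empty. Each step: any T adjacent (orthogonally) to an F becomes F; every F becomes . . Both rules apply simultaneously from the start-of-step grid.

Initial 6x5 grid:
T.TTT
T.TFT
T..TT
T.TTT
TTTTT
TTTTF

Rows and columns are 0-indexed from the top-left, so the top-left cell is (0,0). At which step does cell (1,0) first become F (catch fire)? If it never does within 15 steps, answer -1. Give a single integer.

Step 1: cell (1,0)='T' (+6 fires, +2 burnt)
Step 2: cell (1,0)='T' (+7 fires, +6 burnt)
Step 3: cell (1,0)='T' (+3 fires, +7 burnt)
Step 4: cell (1,0)='T' (+2 fires, +3 burnt)
Step 5: cell (1,0)='T' (+1 fires, +2 burnt)
Step 6: cell (1,0)='T' (+1 fires, +1 burnt)
Step 7: cell (1,0)='T' (+1 fires, +1 burnt)
Step 8: cell (1,0)='F' (+1 fires, +1 burnt)
  -> target ignites at step 8
Step 9: cell (1,0)='.' (+1 fires, +1 burnt)
Step 10: cell (1,0)='.' (+0 fires, +1 burnt)
  fire out at step 10

8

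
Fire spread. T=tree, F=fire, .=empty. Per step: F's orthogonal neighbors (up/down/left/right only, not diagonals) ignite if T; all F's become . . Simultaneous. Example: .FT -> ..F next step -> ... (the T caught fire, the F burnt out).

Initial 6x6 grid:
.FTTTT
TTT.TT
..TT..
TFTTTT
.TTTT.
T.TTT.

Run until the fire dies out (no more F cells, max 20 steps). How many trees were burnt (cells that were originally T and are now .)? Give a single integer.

Step 1: +5 fires, +2 burnt (F count now 5)
Step 2: +6 fires, +5 burnt (F count now 6)
Step 3: +5 fires, +6 burnt (F count now 5)
Step 4: +5 fires, +5 burnt (F count now 5)
Step 5: +2 fires, +5 burnt (F count now 2)
Step 6: +0 fires, +2 burnt (F count now 0)
Fire out after step 6
Initially T: 24, now '.': 35
Total burnt (originally-T cells now '.'): 23

Answer: 23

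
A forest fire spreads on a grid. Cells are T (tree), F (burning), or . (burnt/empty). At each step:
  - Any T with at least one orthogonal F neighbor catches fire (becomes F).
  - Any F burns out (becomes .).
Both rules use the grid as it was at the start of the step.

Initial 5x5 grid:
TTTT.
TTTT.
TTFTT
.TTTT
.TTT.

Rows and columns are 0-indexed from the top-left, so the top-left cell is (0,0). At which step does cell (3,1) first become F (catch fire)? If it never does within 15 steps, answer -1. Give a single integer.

Step 1: cell (3,1)='T' (+4 fires, +1 burnt)
Step 2: cell (3,1)='F' (+8 fires, +4 burnt)
  -> target ignites at step 2
Step 3: cell (3,1)='.' (+6 fires, +8 burnt)
Step 4: cell (3,1)='.' (+1 fires, +6 burnt)
Step 5: cell (3,1)='.' (+0 fires, +1 burnt)
  fire out at step 5

2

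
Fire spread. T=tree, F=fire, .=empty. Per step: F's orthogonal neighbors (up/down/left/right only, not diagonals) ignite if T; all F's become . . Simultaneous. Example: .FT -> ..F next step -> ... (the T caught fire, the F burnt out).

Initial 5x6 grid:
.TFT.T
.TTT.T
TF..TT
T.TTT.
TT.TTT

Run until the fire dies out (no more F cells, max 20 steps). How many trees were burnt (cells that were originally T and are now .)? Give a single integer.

Step 1: +5 fires, +2 burnt (F count now 5)
Step 2: +2 fires, +5 burnt (F count now 2)
Step 3: +1 fires, +2 burnt (F count now 1)
Step 4: +1 fires, +1 burnt (F count now 1)
Step 5: +0 fires, +1 burnt (F count now 0)
Fire out after step 5
Initially T: 19, now '.': 20
Total burnt (originally-T cells now '.'): 9

Answer: 9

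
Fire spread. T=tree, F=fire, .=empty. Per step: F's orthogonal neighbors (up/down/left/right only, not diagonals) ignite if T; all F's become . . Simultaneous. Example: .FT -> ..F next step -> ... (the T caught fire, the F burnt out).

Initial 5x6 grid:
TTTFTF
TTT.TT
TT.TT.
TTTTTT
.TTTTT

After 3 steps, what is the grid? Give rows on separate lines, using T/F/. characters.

Step 1: 3 trees catch fire, 2 burn out
  TTF.F.
  TTT.TF
  TT.TT.
  TTTTTT
  .TTTTT
Step 2: 3 trees catch fire, 3 burn out
  TF....
  TTF.F.
  TT.TT.
  TTTTTT
  .TTTTT
Step 3: 3 trees catch fire, 3 burn out
  F.....
  TF....
  TT.TF.
  TTTTTT
  .TTTTT

F.....
TF....
TT.TF.
TTTTTT
.TTTTT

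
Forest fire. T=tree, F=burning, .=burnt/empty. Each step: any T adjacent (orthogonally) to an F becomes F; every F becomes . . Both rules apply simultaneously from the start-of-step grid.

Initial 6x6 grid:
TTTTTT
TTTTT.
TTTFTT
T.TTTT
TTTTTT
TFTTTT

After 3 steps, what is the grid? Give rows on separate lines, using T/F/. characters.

Step 1: 7 trees catch fire, 2 burn out
  TTTTTT
  TTTFT.
  TTF.FT
  T.TFTT
  TFTTTT
  F.FTTT
Step 2: 11 trees catch fire, 7 burn out
  TTTFTT
  TTF.F.
  TF...F
  T.F.FT
  F.FFTT
  ...FTT
Step 3: 8 trees catch fire, 11 burn out
  TTF.FT
  TF....
  F.....
  F....F
  ....FT
  ....FT

TTF.FT
TF....
F.....
F....F
....FT
....FT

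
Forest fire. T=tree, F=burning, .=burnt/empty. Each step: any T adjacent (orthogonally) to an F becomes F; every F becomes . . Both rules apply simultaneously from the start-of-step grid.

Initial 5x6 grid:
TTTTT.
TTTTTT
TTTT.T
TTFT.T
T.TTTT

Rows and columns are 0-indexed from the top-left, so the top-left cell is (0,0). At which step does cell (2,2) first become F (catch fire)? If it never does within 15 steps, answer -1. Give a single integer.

Step 1: cell (2,2)='F' (+4 fires, +1 burnt)
  -> target ignites at step 1
Step 2: cell (2,2)='.' (+5 fires, +4 burnt)
Step 3: cell (2,2)='.' (+6 fires, +5 burnt)
Step 4: cell (2,2)='.' (+5 fires, +6 burnt)
Step 5: cell (2,2)='.' (+4 fires, +5 burnt)
Step 6: cell (2,2)='.' (+1 fires, +4 burnt)
Step 7: cell (2,2)='.' (+0 fires, +1 burnt)
  fire out at step 7

1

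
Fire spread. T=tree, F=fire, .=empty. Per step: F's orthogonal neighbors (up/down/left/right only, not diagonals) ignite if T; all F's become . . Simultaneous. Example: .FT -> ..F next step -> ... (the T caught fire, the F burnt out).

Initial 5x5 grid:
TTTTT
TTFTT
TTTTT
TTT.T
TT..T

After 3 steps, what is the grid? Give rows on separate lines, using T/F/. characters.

Step 1: 4 trees catch fire, 1 burn out
  TTFTT
  TF.FT
  TTFTT
  TTT.T
  TT..T
Step 2: 7 trees catch fire, 4 burn out
  TF.FT
  F...F
  TF.FT
  TTF.T
  TT..T
Step 3: 5 trees catch fire, 7 burn out
  F...F
  .....
  F...F
  TF..T
  TT..T

F...F
.....
F...F
TF..T
TT..T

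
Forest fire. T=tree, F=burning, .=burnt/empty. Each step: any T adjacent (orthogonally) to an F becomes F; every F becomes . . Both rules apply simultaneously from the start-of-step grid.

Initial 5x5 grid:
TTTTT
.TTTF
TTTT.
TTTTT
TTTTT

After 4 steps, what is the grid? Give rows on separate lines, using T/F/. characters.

Step 1: 2 trees catch fire, 1 burn out
  TTTTF
  .TTF.
  TTTT.
  TTTTT
  TTTTT
Step 2: 3 trees catch fire, 2 burn out
  TTTF.
  .TF..
  TTTF.
  TTTTT
  TTTTT
Step 3: 4 trees catch fire, 3 burn out
  TTF..
  .F...
  TTF..
  TTTFT
  TTTTT
Step 4: 5 trees catch fire, 4 burn out
  TF...
  .....
  TF...
  TTF.F
  TTTFT

TF...
.....
TF...
TTF.F
TTTFT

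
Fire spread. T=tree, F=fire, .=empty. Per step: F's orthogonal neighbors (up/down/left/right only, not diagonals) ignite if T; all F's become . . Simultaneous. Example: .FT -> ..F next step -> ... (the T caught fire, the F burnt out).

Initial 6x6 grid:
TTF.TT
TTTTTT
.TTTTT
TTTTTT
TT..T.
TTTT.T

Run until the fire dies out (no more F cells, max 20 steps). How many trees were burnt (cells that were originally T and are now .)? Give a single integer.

Answer: 28

Derivation:
Step 1: +2 fires, +1 burnt (F count now 2)
Step 2: +4 fires, +2 burnt (F count now 4)
Step 3: +5 fires, +4 burnt (F count now 5)
Step 4: +5 fires, +5 burnt (F count now 5)
Step 5: +5 fires, +5 burnt (F count now 5)
Step 6: +4 fires, +5 burnt (F count now 4)
Step 7: +2 fires, +4 burnt (F count now 2)
Step 8: +1 fires, +2 burnt (F count now 1)
Step 9: +0 fires, +1 burnt (F count now 0)
Fire out after step 9
Initially T: 29, now '.': 35
Total burnt (originally-T cells now '.'): 28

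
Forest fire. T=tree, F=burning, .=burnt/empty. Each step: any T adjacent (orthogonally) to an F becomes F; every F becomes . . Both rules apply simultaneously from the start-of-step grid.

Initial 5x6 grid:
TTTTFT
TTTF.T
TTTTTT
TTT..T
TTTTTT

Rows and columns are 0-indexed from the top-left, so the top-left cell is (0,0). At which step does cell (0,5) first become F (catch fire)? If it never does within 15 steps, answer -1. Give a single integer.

Step 1: cell (0,5)='F' (+4 fires, +2 burnt)
  -> target ignites at step 1
Step 2: cell (0,5)='.' (+5 fires, +4 burnt)
Step 3: cell (0,5)='.' (+5 fires, +5 burnt)
Step 4: cell (0,5)='.' (+5 fires, +5 burnt)
Step 5: cell (0,5)='.' (+4 fires, +5 burnt)
Step 6: cell (0,5)='.' (+2 fires, +4 burnt)
Step 7: cell (0,5)='.' (+0 fires, +2 burnt)
  fire out at step 7

1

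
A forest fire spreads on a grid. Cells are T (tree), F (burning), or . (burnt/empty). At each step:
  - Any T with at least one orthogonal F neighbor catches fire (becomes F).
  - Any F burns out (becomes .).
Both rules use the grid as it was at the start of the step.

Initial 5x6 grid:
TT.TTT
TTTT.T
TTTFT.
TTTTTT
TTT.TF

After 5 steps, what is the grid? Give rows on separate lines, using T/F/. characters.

Step 1: 6 trees catch fire, 2 burn out
  TT.TTT
  TTTF.T
  TTF.F.
  TTTFTF
  TTT.F.
Step 2: 5 trees catch fire, 6 burn out
  TT.FTT
  TTF..T
  TF....
  TTF.F.
  TTT...
Step 3: 5 trees catch fire, 5 burn out
  TT..FT
  TF...T
  F.....
  TF....
  TTF...
Step 4: 5 trees catch fire, 5 burn out
  TF...F
  F....T
  ......
  F.....
  TF....
Step 5: 3 trees catch fire, 5 burn out
  F.....
  .....F
  ......
  ......
  F.....

F.....
.....F
......
......
F.....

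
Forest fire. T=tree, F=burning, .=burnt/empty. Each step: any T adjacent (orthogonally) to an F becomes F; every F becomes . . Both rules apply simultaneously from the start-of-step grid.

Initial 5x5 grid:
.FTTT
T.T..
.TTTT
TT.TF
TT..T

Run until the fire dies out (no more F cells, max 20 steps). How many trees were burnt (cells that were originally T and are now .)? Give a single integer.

Step 1: +4 fires, +2 burnt (F count now 4)
Step 2: +3 fires, +4 burnt (F count now 3)
Step 3: +2 fires, +3 burnt (F count now 2)
Step 4: +1 fires, +2 burnt (F count now 1)
Step 5: +1 fires, +1 burnt (F count now 1)
Step 6: +2 fires, +1 burnt (F count now 2)
Step 7: +1 fires, +2 burnt (F count now 1)
Step 8: +0 fires, +1 burnt (F count now 0)
Fire out after step 8
Initially T: 15, now '.': 24
Total burnt (originally-T cells now '.'): 14

Answer: 14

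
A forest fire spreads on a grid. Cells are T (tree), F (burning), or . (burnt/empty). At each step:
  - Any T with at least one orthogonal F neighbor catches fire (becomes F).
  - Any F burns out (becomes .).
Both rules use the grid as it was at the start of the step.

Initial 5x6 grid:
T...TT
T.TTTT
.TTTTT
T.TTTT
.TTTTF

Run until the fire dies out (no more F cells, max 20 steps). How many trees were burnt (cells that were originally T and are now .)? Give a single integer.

Answer: 19

Derivation:
Step 1: +2 fires, +1 burnt (F count now 2)
Step 2: +3 fires, +2 burnt (F count now 3)
Step 3: +4 fires, +3 burnt (F count now 4)
Step 4: +5 fires, +4 burnt (F count now 5)
Step 5: +3 fires, +5 burnt (F count now 3)
Step 6: +2 fires, +3 burnt (F count now 2)
Step 7: +0 fires, +2 burnt (F count now 0)
Fire out after step 7
Initially T: 22, now '.': 27
Total burnt (originally-T cells now '.'): 19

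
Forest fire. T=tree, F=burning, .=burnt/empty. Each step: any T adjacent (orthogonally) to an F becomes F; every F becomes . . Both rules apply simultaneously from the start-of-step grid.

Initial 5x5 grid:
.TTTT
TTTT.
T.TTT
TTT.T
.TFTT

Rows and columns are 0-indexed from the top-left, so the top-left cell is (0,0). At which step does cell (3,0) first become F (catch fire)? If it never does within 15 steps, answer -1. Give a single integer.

Step 1: cell (3,0)='T' (+3 fires, +1 burnt)
Step 2: cell (3,0)='T' (+3 fires, +3 burnt)
Step 3: cell (3,0)='F' (+4 fires, +3 burnt)
  -> target ignites at step 3
Step 4: cell (3,0)='.' (+5 fires, +4 burnt)
Step 5: cell (3,0)='.' (+3 fires, +5 burnt)
Step 6: cell (3,0)='.' (+1 fires, +3 burnt)
Step 7: cell (3,0)='.' (+0 fires, +1 burnt)
  fire out at step 7

3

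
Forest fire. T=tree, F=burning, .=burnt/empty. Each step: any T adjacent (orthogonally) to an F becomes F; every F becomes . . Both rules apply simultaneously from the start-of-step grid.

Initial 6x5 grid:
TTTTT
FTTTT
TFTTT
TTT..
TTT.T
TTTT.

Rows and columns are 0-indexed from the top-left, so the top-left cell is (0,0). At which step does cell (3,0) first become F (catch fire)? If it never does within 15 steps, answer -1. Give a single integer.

Step 1: cell (3,0)='T' (+5 fires, +2 burnt)
Step 2: cell (3,0)='F' (+6 fires, +5 burnt)
  -> target ignites at step 2
Step 3: cell (3,0)='.' (+6 fires, +6 burnt)
Step 4: cell (3,0)='.' (+4 fires, +6 burnt)
Step 5: cell (3,0)='.' (+2 fires, +4 burnt)
Step 6: cell (3,0)='.' (+0 fires, +2 burnt)
  fire out at step 6

2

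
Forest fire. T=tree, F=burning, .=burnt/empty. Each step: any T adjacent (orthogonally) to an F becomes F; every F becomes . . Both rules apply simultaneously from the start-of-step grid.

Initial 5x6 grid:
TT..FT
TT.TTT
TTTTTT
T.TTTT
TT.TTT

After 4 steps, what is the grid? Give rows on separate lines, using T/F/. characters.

Step 1: 2 trees catch fire, 1 burn out
  TT...F
  TT.TFT
  TTTTTT
  T.TTTT
  TT.TTT
Step 2: 3 trees catch fire, 2 burn out
  TT....
  TT.F.F
  TTTTFT
  T.TTTT
  TT.TTT
Step 3: 3 trees catch fire, 3 burn out
  TT....
  TT....
  TTTF.F
  T.TTFT
  TT.TTT
Step 4: 4 trees catch fire, 3 burn out
  TT....
  TT....
  TTF...
  T.TF.F
  TT.TFT

TT....
TT....
TTF...
T.TF.F
TT.TFT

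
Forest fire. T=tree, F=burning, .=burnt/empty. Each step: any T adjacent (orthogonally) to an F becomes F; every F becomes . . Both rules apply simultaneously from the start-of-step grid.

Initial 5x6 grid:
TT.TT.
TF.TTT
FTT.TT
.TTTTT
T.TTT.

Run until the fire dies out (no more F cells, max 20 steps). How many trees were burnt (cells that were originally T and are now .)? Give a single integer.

Step 1: +3 fires, +2 burnt (F count now 3)
Step 2: +3 fires, +3 burnt (F count now 3)
Step 3: +1 fires, +3 burnt (F count now 1)
Step 4: +2 fires, +1 burnt (F count now 2)
Step 5: +2 fires, +2 burnt (F count now 2)
Step 6: +3 fires, +2 burnt (F count now 3)
Step 7: +2 fires, +3 burnt (F count now 2)
Step 8: +3 fires, +2 burnt (F count now 3)
Step 9: +1 fires, +3 burnt (F count now 1)
Step 10: +0 fires, +1 burnt (F count now 0)
Fire out after step 10
Initially T: 21, now '.': 29
Total burnt (originally-T cells now '.'): 20

Answer: 20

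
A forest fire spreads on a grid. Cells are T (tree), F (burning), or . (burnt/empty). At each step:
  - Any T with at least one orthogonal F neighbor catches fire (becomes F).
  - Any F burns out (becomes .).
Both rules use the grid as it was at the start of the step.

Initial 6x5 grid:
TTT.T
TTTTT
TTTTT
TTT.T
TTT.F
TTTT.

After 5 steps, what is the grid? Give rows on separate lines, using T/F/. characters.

Step 1: 1 trees catch fire, 1 burn out
  TTT.T
  TTTTT
  TTTTT
  TTT.F
  TTT..
  TTTT.
Step 2: 1 trees catch fire, 1 burn out
  TTT.T
  TTTTT
  TTTTF
  TTT..
  TTT..
  TTTT.
Step 3: 2 trees catch fire, 1 burn out
  TTT.T
  TTTTF
  TTTF.
  TTT..
  TTT..
  TTTT.
Step 4: 3 trees catch fire, 2 burn out
  TTT.F
  TTTF.
  TTF..
  TTT..
  TTT..
  TTTT.
Step 5: 3 trees catch fire, 3 burn out
  TTT..
  TTF..
  TF...
  TTF..
  TTT..
  TTTT.

TTT..
TTF..
TF...
TTF..
TTT..
TTTT.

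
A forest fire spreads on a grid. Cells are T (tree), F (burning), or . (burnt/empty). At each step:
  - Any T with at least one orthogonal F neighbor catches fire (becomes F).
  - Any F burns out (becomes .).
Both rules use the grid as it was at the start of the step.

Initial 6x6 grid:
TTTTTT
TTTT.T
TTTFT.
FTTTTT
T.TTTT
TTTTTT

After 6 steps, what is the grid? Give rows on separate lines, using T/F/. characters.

Step 1: 7 trees catch fire, 2 burn out
  TTTTTT
  TTTF.T
  FTF.F.
  .FTFTT
  F.TTTT
  TTTTTT
Step 2: 8 trees catch fire, 7 burn out
  TTTFTT
  FTF..T
  .F....
  ..F.FT
  ..TFTT
  FTTTTT
Step 3: 9 trees catch fire, 8 burn out
  FTF.FT
  .F...T
  ......
  .....F
  ..F.FT
  .FTFTT
Step 4: 5 trees catch fire, 9 burn out
  .F...F
  .....T
  ......
  ......
  .....F
  ..F.FT
Step 5: 2 trees catch fire, 5 burn out
  ......
  .....F
  ......
  ......
  ......
  .....F
Step 6: 0 trees catch fire, 2 burn out
  ......
  ......
  ......
  ......
  ......
  ......

......
......
......
......
......
......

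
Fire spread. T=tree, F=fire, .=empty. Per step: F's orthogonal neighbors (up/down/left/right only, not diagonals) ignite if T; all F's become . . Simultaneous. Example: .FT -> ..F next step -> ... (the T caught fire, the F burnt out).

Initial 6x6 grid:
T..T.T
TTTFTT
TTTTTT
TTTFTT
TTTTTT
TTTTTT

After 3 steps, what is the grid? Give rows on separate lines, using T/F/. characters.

Step 1: 7 trees catch fire, 2 burn out
  T..F.T
  TTF.FT
  TTTFTT
  TTF.FT
  TTTFTT
  TTTTTT
Step 2: 9 trees catch fire, 7 burn out
  T....T
  TF...F
  TTF.FT
  TF...F
  TTF.FT
  TTTFTT
Step 3: 9 trees catch fire, 9 burn out
  T....F
  F.....
  TF...F
  F.....
  TF...F
  TTF.FT

T....F
F.....
TF...F
F.....
TF...F
TTF.FT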